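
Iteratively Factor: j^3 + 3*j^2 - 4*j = (j + 4)*(j^2 - j) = (j - 1)*(j + 4)*(j)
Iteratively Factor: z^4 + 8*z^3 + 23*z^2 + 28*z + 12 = (z + 2)*(z^3 + 6*z^2 + 11*z + 6) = (z + 2)*(z + 3)*(z^2 + 3*z + 2) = (z + 1)*(z + 2)*(z + 3)*(z + 2)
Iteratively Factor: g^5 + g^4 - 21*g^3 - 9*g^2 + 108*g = (g)*(g^4 + g^3 - 21*g^2 - 9*g + 108) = g*(g + 4)*(g^3 - 3*g^2 - 9*g + 27) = g*(g - 3)*(g + 4)*(g^2 - 9) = g*(g - 3)^2*(g + 4)*(g + 3)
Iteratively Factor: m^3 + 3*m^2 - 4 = (m + 2)*(m^2 + m - 2) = (m + 2)^2*(m - 1)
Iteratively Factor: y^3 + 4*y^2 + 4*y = (y + 2)*(y^2 + 2*y) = (y + 2)^2*(y)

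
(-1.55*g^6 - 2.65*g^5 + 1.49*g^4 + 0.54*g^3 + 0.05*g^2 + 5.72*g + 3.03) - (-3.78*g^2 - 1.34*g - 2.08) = -1.55*g^6 - 2.65*g^5 + 1.49*g^4 + 0.54*g^3 + 3.83*g^2 + 7.06*g + 5.11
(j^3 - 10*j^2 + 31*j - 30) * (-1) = -j^3 + 10*j^2 - 31*j + 30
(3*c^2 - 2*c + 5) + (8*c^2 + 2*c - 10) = 11*c^2 - 5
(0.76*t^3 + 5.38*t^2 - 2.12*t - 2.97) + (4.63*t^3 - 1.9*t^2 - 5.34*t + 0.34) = 5.39*t^3 + 3.48*t^2 - 7.46*t - 2.63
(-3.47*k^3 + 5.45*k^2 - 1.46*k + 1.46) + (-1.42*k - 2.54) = -3.47*k^3 + 5.45*k^2 - 2.88*k - 1.08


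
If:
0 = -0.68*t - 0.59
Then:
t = -0.87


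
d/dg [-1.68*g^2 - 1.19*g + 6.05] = -3.36*g - 1.19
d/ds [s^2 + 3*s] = 2*s + 3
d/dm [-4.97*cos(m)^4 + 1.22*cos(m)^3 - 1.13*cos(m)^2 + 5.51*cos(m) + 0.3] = (19.88*cos(m)^3 - 3.66*cos(m)^2 + 2.26*cos(m) - 5.51)*sin(m)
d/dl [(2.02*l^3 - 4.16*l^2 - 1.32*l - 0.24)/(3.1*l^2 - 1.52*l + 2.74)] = (6.262*l^4 - 6.14080000000001*l^3 + 27.0196*l^2 - 21.3088*l - 3.9816)/(9.61*l^4 - 9.424*l^3 + 19.2984*l^2 - 8.3296*l + 7.5076)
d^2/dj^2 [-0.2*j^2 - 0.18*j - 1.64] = -0.400000000000000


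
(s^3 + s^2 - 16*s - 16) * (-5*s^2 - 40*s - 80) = -5*s^5 - 45*s^4 - 40*s^3 + 640*s^2 + 1920*s + 1280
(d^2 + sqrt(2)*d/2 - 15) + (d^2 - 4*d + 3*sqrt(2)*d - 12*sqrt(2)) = 2*d^2 - 4*d + 7*sqrt(2)*d/2 - 12*sqrt(2) - 15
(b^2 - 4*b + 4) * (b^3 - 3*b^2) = b^5 - 7*b^4 + 16*b^3 - 12*b^2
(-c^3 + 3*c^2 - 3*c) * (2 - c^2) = c^5 - 3*c^4 + c^3 + 6*c^2 - 6*c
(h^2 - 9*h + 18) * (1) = h^2 - 9*h + 18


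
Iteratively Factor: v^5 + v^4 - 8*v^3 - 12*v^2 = (v)*(v^4 + v^3 - 8*v^2 - 12*v) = v*(v + 2)*(v^3 - v^2 - 6*v) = v*(v - 3)*(v + 2)*(v^2 + 2*v) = v*(v - 3)*(v + 2)^2*(v)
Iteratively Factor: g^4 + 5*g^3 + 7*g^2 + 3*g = (g + 1)*(g^3 + 4*g^2 + 3*g) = (g + 1)^2*(g^2 + 3*g) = (g + 1)^2*(g + 3)*(g)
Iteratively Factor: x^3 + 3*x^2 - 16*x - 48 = (x + 4)*(x^2 - x - 12) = (x + 3)*(x + 4)*(x - 4)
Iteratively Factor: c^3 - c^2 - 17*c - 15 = (c + 1)*(c^2 - 2*c - 15) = (c + 1)*(c + 3)*(c - 5)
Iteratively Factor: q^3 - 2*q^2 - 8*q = (q + 2)*(q^2 - 4*q) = q*(q + 2)*(q - 4)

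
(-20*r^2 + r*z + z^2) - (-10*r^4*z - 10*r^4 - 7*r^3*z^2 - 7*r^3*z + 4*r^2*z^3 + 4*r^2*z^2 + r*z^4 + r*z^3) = 10*r^4*z + 10*r^4 + 7*r^3*z^2 + 7*r^3*z - 4*r^2*z^3 - 4*r^2*z^2 - 20*r^2 - r*z^4 - r*z^3 + r*z + z^2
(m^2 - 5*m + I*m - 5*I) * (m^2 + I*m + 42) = m^4 - 5*m^3 + 2*I*m^3 + 41*m^2 - 10*I*m^2 - 205*m + 42*I*m - 210*I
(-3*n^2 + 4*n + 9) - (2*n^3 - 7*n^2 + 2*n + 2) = -2*n^3 + 4*n^2 + 2*n + 7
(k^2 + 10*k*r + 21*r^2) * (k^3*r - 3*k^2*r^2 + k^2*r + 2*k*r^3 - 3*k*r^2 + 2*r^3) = k^5*r + 7*k^4*r^2 + k^4*r - 7*k^3*r^3 + 7*k^3*r^2 - 43*k^2*r^4 - 7*k^2*r^3 + 42*k*r^5 - 43*k*r^4 + 42*r^5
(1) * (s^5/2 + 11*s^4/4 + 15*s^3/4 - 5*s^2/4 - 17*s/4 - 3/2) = s^5/2 + 11*s^4/4 + 15*s^3/4 - 5*s^2/4 - 17*s/4 - 3/2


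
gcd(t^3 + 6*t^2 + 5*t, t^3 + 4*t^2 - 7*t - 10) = t^2 + 6*t + 5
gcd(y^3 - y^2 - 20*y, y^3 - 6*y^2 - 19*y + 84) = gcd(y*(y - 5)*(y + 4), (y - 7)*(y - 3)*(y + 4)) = y + 4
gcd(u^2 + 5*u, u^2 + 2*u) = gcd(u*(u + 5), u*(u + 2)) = u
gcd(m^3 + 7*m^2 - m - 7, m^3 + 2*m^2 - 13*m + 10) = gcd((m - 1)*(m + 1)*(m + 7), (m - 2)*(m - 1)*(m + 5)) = m - 1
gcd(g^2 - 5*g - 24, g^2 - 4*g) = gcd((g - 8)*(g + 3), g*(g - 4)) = 1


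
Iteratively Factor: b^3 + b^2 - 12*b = (b - 3)*(b^2 + 4*b) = (b - 3)*(b + 4)*(b)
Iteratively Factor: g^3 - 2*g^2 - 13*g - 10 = (g + 1)*(g^2 - 3*g - 10) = (g - 5)*(g + 1)*(g + 2)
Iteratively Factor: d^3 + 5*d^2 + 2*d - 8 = (d - 1)*(d^2 + 6*d + 8) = (d - 1)*(d + 4)*(d + 2)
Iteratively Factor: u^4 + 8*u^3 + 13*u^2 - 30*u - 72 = (u + 3)*(u^3 + 5*u^2 - 2*u - 24) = (u + 3)*(u + 4)*(u^2 + u - 6) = (u + 3)^2*(u + 4)*(u - 2)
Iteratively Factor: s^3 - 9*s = (s - 3)*(s^2 + 3*s) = (s - 3)*(s + 3)*(s)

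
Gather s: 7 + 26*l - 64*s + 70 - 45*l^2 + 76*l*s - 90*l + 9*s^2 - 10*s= -45*l^2 - 64*l + 9*s^2 + s*(76*l - 74) + 77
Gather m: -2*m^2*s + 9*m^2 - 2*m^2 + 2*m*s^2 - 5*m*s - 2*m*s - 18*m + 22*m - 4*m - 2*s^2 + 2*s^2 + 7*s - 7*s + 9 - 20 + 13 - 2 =m^2*(7 - 2*s) + m*(2*s^2 - 7*s)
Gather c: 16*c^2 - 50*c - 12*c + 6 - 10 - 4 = 16*c^2 - 62*c - 8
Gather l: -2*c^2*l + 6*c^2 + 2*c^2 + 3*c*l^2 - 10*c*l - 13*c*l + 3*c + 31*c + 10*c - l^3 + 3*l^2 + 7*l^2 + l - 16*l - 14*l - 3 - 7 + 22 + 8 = 8*c^2 + 44*c - l^3 + l^2*(3*c + 10) + l*(-2*c^2 - 23*c - 29) + 20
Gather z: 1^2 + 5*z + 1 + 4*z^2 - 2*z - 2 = 4*z^2 + 3*z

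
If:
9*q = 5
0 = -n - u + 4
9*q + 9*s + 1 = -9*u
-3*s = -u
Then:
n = 9/2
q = 5/9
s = -1/6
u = -1/2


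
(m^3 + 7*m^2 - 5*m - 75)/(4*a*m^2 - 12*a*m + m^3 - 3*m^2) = (m^2 + 10*m + 25)/(m*(4*a + m))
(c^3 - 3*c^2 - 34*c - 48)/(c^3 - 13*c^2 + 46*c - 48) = (c^2 + 5*c + 6)/(c^2 - 5*c + 6)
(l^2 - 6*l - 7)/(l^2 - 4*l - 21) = (l + 1)/(l + 3)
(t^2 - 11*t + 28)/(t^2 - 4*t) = (t - 7)/t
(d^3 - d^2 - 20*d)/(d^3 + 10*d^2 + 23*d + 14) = d*(d^2 - d - 20)/(d^3 + 10*d^2 + 23*d + 14)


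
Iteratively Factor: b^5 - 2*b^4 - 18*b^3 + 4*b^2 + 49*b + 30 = (b + 1)*(b^4 - 3*b^3 - 15*b^2 + 19*b + 30) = (b - 2)*(b + 1)*(b^3 - b^2 - 17*b - 15) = (b - 2)*(b + 1)^2*(b^2 - 2*b - 15) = (b - 5)*(b - 2)*(b + 1)^2*(b + 3)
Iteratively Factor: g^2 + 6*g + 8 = (g + 2)*(g + 4)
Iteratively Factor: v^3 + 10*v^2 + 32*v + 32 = (v + 2)*(v^2 + 8*v + 16) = (v + 2)*(v + 4)*(v + 4)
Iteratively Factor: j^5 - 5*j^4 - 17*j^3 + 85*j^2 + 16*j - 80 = (j + 4)*(j^4 - 9*j^3 + 19*j^2 + 9*j - 20) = (j - 1)*(j + 4)*(j^3 - 8*j^2 + 11*j + 20) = (j - 4)*(j - 1)*(j + 4)*(j^2 - 4*j - 5) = (j - 4)*(j - 1)*(j + 1)*(j + 4)*(j - 5)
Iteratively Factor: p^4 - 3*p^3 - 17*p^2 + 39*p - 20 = (p - 1)*(p^3 - 2*p^2 - 19*p + 20) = (p - 1)*(p + 4)*(p^2 - 6*p + 5) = (p - 5)*(p - 1)*(p + 4)*(p - 1)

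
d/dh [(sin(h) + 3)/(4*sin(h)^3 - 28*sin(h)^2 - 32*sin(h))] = (-sin(h)^3 - sin(h)^2 + 21*sin(h) + 12)*cos(h)/(2*(sin(h) - 8)^2*(sin(h) + 1)^2*sin(h)^2)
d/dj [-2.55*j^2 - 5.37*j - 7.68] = -5.1*j - 5.37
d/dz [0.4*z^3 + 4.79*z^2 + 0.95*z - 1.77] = 1.2*z^2 + 9.58*z + 0.95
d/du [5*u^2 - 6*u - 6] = 10*u - 6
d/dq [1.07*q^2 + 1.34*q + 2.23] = 2.14*q + 1.34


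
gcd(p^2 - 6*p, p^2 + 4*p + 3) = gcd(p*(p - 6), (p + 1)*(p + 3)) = 1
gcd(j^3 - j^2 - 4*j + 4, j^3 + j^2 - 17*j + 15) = j - 1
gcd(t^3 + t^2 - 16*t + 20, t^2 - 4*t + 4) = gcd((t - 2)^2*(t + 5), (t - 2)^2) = t^2 - 4*t + 4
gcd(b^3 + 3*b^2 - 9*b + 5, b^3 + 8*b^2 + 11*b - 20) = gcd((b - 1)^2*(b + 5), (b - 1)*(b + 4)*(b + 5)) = b^2 + 4*b - 5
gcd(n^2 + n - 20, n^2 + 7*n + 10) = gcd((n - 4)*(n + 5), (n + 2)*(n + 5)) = n + 5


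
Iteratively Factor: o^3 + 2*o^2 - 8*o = (o + 4)*(o^2 - 2*o) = (o - 2)*(o + 4)*(o)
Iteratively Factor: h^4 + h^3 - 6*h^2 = (h)*(h^3 + h^2 - 6*h) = h*(h - 2)*(h^2 + 3*h) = h^2*(h - 2)*(h + 3)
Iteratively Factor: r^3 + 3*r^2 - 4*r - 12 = (r - 2)*(r^2 + 5*r + 6) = (r - 2)*(r + 2)*(r + 3)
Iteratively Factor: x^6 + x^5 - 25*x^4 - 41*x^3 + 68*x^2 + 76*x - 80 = (x - 5)*(x^5 + 6*x^4 + 5*x^3 - 16*x^2 - 12*x + 16) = (x - 5)*(x + 2)*(x^4 + 4*x^3 - 3*x^2 - 10*x + 8) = (x - 5)*(x + 2)*(x + 4)*(x^3 - 3*x + 2) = (x - 5)*(x - 1)*(x + 2)*(x + 4)*(x^2 + x - 2) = (x - 5)*(x - 1)*(x + 2)^2*(x + 4)*(x - 1)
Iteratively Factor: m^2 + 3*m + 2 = (m + 1)*(m + 2)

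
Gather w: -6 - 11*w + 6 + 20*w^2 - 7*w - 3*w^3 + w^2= -3*w^3 + 21*w^2 - 18*w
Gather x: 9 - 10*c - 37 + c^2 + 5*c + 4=c^2 - 5*c - 24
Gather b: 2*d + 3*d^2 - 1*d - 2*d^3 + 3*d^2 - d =-2*d^3 + 6*d^2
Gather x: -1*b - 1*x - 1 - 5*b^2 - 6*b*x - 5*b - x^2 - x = -5*b^2 - 6*b - x^2 + x*(-6*b - 2) - 1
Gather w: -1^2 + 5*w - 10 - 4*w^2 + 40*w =-4*w^2 + 45*w - 11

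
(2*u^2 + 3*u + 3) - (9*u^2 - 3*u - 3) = -7*u^2 + 6*u + 6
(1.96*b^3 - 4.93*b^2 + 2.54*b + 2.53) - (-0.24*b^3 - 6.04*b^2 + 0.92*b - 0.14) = 2.2*b^3 + 1.11*b^2 + 1.62*b + 2.67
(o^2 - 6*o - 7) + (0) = o^2 - 6*o - 7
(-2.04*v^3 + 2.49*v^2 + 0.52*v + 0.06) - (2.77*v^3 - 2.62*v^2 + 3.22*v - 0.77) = -4.81*v^3 + 5.11*v^2 - 2.7*v + 0.83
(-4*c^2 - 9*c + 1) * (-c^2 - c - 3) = 4*c^4 + 13*c^3 + 20*c^2 + 26*c - 3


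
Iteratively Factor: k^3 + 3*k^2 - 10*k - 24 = (k - 3)*(k^2 + 6*k + 8) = (k - 3)*(k + 2)*(k + 4)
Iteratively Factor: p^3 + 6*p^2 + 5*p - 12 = (p - 1)*(p^2 + 7*p + 12) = (p - 1)*(p + 4)*(p + 3)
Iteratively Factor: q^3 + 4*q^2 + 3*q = (q + 1)*(q^2 + 3*q) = q*(q + 1)*(q + 3)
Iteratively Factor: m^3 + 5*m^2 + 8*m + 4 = (m + 1)*(m^2 + 4*m + 4) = (m + 1)*(m + 2)*(m + 2)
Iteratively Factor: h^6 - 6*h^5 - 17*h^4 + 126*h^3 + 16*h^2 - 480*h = (h + 2)*(h^5 - 8*h^4 - h^3 + 128*h^2 - 240*h) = (h - 5)*(h + 2)*(h^4 - 3*h^3 - 16*h^2 + 48*h) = h*(h - 5)*(h + 2)*(h^3 - 3*h^2 - 16*h + 48) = h*(h - 5)*(h - 3)*(h + 2)*(h^2 - 16) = h*(h - 5)*(h - 3)*(h + 2)*(h + 4)*(h - 4)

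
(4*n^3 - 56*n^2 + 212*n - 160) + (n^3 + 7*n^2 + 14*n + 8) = 5*n^3 - 49*n^2 + 226*n - 152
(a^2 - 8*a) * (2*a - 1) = 2*a^3 - 17*a^2 + 8*a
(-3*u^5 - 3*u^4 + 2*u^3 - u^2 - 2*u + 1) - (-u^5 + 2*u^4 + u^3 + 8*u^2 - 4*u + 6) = -2*u^5 - 5*u^4 + u^3 - 9*u^2 + 2*u - 5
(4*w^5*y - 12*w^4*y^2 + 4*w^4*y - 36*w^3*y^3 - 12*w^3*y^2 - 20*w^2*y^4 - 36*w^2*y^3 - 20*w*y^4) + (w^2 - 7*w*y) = 4*w^5*y - 12*w^4*y^2 + 4*w^4*y - 36*w^3*y^3 - 12*w^3*y^2 - 20*w^2*y^4 - 36*w^2*y^3 + w^2 - 20*w*y^4 - 7*w*y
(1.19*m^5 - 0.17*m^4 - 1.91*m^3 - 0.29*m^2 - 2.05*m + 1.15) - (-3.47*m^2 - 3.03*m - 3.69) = 1.19*m^5 - 0.17*m^4 - 1.91*m^3 + 3.18*m^2 + 0.98*m + 4.84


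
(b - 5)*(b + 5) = b^2 - 25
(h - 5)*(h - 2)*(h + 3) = h^3 - 4*h^2 - 11*h + 30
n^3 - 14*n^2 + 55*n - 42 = (n - 7)*(n - 6)*(n - 1)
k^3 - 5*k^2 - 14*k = k*(k - 7)*(k + 2)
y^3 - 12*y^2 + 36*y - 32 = (y - 8)*(y - 2)^2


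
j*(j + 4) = j^2 + 4*j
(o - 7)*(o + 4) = o^2 - 3*o - 28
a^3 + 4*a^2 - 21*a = a*(a - 3)*(a + 7)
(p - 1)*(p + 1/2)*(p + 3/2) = p^3 + p^2 - 5*p/4 - 3/4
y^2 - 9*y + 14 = (y - 7)*(y - 2)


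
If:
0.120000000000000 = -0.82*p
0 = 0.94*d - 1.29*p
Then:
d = -0.20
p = -0.15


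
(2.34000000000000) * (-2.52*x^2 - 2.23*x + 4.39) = -5.8968*x^2 - 5.2182*x + 10.2726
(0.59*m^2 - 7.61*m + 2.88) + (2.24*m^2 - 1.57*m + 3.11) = 2.83*m^2 - 9.18*m + 5.99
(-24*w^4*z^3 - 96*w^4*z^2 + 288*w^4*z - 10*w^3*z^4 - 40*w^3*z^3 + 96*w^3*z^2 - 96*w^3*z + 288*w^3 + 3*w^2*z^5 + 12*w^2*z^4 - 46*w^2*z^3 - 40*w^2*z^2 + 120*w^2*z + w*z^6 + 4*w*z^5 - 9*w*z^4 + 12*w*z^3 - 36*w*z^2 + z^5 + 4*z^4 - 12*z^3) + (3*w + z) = -24*w^4*z^3 - 96*w^4*z^2 + 288*w^4*z - 10*w^3*z^4 - 40*w^3*z^3 + 96*w^3*z^2 - 96*w^3*z + 288*w^3 + 3*w^2*z^5 + 12*w^2*z^4 - 46*w^2*z^3 - 40*w^2*z^2 + 120*w^2*z + w*z^6 + 4*w*z^5 - 9*w*z^4 + 12*w*z^3 - 36*w*z^2 + 3*w + z^5 + 4*z^4 - 12*z^3 + z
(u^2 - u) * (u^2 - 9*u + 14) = u^4 - 10*u^3 + 23*u^2 - 14*u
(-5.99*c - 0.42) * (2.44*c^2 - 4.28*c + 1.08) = -14.6156*c^3 + 24.6124*c^2 - 4.6716*c - 0.4536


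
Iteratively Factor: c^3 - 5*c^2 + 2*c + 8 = (c - 2)*(c^2 - 3*c - 4) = (c - 4)*(c - 2)*(c + 1)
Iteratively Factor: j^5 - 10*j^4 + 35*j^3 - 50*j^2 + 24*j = (j - 4)*(j^4 - 6*j^3 + 11*j^2 - 6*j) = j*(j - 4)*(j^3 - 6*j^2 + 11*j - 6) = j*(j - 4)*(j - 2)*(j^2 - 4*j + 3) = j*(j - 4)*(j - 3)*(j - 2)*(j - 1)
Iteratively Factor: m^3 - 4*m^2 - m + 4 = (m - 4)*(m^2 - 1) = (m - 4)*(m + 1)*(m - 1)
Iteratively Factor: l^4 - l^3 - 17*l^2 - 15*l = (l + 3)*(l^3 - 4*l^2 - 5*l) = (l + 1)*(l + 3)*(l^2 - 5*l) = l*(l + 1)*(l + 3)*(l - 5)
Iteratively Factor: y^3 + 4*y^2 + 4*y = (y + 2)*(y^2 + 2*y) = y*(y + 2)*(y + 2)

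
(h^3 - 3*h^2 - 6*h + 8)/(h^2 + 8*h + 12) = (h^2 - 5*h + 4)/(h + 6)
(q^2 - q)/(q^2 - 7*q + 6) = q/(q - 6)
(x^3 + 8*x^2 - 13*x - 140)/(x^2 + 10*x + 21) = (x^2 + x - 20)/(x + 3)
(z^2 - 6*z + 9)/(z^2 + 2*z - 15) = (z - 3)/(z + 5)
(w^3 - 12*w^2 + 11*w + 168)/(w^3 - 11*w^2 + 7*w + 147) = (w - 8)/(w - 7)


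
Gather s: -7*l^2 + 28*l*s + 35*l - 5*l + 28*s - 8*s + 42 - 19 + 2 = -7*l^2 + 30*l + s*(28*l + 20) + 25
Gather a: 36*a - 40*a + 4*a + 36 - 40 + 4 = 0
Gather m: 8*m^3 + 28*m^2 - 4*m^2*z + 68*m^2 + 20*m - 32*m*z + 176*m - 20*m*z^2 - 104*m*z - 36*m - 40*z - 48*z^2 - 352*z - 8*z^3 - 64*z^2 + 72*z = 8*m^3 + m^2*(96 - 4*z) + m*(-20*z^2 - 136*z + 160) - 8*z^3 - 112*z^2 - 320*z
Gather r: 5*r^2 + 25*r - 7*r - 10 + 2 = 5*r^2 + 18*r - 8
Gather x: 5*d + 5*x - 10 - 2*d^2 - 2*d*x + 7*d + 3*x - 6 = -2*d^2 + 12*d + x*(8 - 2*d) - 16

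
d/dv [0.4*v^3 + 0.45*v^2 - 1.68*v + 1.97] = 1.2*v^2 + 0.9*v - 1.68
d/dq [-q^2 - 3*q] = -2*q - 3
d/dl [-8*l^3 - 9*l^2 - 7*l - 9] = -24*l^2 - 18*l - 7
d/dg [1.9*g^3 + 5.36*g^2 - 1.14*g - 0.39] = 5.7*g^2 + 10.72*g - 1.14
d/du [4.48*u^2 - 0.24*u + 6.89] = 8.96*u - 0.24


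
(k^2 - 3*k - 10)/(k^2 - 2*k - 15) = (k + 2)/(k + 3)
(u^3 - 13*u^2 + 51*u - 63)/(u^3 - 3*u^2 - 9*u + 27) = (u - 7)/(u + 3)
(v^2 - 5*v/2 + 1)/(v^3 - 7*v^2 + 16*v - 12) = (v - 1/2)/(v^2 - 5*v + 6)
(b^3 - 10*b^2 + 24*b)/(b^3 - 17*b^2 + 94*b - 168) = b/(b - 7)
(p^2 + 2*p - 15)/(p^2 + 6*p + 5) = (p - 3)/(p + 1)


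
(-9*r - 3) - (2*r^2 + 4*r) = -2*r^2 - 13*r - 3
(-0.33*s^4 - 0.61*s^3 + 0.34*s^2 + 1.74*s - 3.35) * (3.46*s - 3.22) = -1.1418*s^5 - 1.048*s^4 + 3.1406*s^3 + 4.9256*s^2 - 17.1938*s + 10.787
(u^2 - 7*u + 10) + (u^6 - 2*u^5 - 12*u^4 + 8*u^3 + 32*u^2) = u^6 - 2*u^5 - 12*u^4 + 8*u^3 + 33*u^2 - 7*u + 10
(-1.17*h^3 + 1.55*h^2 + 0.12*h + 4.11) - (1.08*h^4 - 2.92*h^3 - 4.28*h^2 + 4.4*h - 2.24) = -1.08*h^4 + 1.75*h^3 + 5.83*h^2 - 4.28*h + 6.35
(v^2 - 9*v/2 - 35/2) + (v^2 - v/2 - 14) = 2*v^2 - 5*v - 63/2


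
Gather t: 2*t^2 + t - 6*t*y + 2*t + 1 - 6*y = 2*t^2 + t*(3 - 6*y) - 6*y + 1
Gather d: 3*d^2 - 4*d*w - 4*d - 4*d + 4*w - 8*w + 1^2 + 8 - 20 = 3*d^2 + d*(-4*w - 8) - 4*w - 11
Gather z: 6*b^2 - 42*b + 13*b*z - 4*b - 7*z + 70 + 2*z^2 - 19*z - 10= 6*b^2 - 46*b + 2*z^2 + z*(13*b - 26) + 60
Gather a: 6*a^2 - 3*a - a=6*a^2 - 4*a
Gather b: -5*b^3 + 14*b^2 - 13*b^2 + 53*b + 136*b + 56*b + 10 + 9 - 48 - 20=-5*b^3 + b^2 + 245*b - 49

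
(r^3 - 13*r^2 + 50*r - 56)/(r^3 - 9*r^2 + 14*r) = (r - 4)/r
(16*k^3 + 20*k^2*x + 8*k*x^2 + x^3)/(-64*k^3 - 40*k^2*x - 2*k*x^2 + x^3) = (2*k + x)/(-8*k + x)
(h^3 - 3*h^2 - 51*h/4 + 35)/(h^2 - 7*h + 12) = (h^2 + h - 35/4)/(h - 3)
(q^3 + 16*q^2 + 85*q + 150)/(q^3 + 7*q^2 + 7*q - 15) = (q^2 + 11*q + 30)/(q^2 + 2*q - 3)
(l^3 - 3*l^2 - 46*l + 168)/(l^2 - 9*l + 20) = (l^2 + l - 42)/(l - 5)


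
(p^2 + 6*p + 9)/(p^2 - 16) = (p^2 + 6*p + 9)/(p^2 - 16)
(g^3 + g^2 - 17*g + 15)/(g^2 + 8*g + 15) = (g^2 - 4*g + 3)/(g + 3)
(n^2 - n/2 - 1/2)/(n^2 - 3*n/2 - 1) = (n - 1)/(n - 2)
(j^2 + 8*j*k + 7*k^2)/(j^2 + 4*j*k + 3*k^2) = (j + 7*k)/(j + 3*k)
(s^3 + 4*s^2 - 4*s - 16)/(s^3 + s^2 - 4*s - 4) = (s + 4)/(s + 1)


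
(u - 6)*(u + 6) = u^2 - 36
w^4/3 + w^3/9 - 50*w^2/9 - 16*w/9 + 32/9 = (w/3 + 1/3)*(w - 4)*(w - 2/3)*(w + 4)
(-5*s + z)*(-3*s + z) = 15*s^2 - 8*s*z + z^2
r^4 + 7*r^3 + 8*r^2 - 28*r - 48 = (r - 2)*(r + 2)*(r + 3)*(r + 4)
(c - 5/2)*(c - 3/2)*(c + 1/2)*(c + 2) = c^4 - 3*c^3/2 - 21*c^2/4 + 43*c/8 + 15/4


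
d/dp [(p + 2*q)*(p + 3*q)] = 2*p + 5*q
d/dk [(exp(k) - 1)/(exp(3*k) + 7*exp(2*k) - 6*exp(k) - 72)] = ((1 - exp(k))*(3*exp(2*k) + 14*exp(k) - 6) + exp(3*k) + 7*exp(2*k) - 6*exp(k) - 72)*exp(k)/(exp(3*k) + 7*exp(2*k) - 6*exp(k) - 72)^2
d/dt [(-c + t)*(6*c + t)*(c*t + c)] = c*(-6*c^2 + 10*c*t + 5*c + 3*t^2 + 2*t)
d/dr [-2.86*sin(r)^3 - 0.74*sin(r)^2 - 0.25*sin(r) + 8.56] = (-1.48*sin(r) + 4.29*cos(2*r) - 4.54)*cos(r)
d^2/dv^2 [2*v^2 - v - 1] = 4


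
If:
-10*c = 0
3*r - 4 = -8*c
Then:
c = 0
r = 4/3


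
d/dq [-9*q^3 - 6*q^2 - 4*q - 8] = -27*q^2 - 12*q - 4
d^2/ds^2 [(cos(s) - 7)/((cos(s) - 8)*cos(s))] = (20*sin(s)^4/cos(s)^3 + sin(s)^2 - 167 + 446/cos(s) + 336/cos(s)^2 - 916/cos(s)^3)/(cos(s) - 8)^3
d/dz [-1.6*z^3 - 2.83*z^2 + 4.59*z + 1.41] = -4.8*z^2 - 5.66*z + 4.59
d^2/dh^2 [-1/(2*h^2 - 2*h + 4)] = (h^2 - h - (2*h - 1)^2 + 2)/(h^2 - h + 2)^3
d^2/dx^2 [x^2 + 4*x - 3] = 2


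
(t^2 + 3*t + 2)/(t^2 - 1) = (t + 2)/(t - 1)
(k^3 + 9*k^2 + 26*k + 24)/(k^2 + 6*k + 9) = (k^2 + 6*k + 8)/(k + 3)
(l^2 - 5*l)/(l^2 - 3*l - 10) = l/(l + 2)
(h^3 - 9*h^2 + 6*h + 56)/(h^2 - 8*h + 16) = (h^2 - 5*h - 14)/(h - 4)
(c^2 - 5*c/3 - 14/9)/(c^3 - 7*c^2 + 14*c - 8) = (9*c^2 - 15*c - 14)/(9*(c^3 - 7*c^2 + 14*c - 8))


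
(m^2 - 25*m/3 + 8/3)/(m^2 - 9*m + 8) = (m - 1/3)/(m - 1)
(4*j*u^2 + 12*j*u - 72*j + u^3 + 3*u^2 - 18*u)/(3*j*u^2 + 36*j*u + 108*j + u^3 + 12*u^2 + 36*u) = (4*j*u - 12*j + u^2 - 3*u)/(3*j*u + 18*j + u^2 + 6*u)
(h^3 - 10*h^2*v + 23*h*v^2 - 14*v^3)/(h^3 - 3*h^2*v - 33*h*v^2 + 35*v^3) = (h - 2*v)/(h + 5*v)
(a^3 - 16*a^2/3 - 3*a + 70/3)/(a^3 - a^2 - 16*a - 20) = (a - 7/3)/(a + 2)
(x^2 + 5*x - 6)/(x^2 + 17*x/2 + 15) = 2*(x - 1)/(2*x + 5)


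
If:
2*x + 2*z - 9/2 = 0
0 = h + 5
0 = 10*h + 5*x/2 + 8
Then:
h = -5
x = 84/5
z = -291/20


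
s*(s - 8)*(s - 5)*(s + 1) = s^4 - 12*s^3 + 27*s^2 + 40*s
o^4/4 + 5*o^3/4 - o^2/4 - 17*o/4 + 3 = (o/4 + 1)*(o - 1)^2*(o + 3)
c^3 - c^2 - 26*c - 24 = (c - 6)*(c + 1)*(c + 4)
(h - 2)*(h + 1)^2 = h^3 - 3*h - 2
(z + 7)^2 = z^2 + 14*z + 49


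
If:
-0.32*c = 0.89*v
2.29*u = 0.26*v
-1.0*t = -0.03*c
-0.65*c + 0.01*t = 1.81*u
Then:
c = 0.00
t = 0.00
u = 0.00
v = 0.00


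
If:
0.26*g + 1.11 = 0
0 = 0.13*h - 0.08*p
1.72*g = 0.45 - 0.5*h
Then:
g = -4.27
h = 15.59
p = 25.33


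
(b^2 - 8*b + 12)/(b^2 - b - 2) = (b - 6)/(b + 1)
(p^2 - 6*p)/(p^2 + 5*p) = (p - 6)/(p + 5)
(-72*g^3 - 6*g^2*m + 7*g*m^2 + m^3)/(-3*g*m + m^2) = 24*g^2/m + 10*g + m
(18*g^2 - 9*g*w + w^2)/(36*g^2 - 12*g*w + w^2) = (-3*g + w)/(-6*g + w)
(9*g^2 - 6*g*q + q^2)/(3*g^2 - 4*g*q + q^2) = (-3*g + q)/(-g + q)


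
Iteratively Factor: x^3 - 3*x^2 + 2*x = (x - 2)*(x^2 - x) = (x - 2)*(x - 1)*(x)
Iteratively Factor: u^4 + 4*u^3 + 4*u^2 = (u + 2)*(u^3 + 2*u^2) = u*(u + 2)*(u^2 + 2*u) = u*(u + 2)^2*(u)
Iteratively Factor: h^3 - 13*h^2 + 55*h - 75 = (h - 3)*(h^2 - 10*h + 25) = (h - 5)*(h - 3)*(h - 5)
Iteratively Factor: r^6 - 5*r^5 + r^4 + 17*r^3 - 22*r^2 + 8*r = (r + 2)*(r^5 - 7*r^4 + 15*r^3 - 13*r^2 + 4*r) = r*(r + 2)*(r^4 - 7*r^3 + 15*r^2 - 13*r + 4) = r*(r - 1)*(r + 2)*(r^3 - 6*r^2 + 9*r - 4) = r*(r - 1)^2*(r + 2)*(r^2 - 5*r + 4) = r*(r - 1)^3*(r + 2)*(r - 4)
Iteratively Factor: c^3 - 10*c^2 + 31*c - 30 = (c - 2)*(c^2 - 8*c + 15) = (c - 3)*(c - 2)*(c - 5)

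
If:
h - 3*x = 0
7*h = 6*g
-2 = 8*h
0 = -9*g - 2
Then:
No Solution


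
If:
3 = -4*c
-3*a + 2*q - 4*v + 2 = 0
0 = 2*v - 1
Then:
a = 2*q/3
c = -3/4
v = 1/2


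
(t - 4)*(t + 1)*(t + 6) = t^3 + 3*t^2 - 22*t - 24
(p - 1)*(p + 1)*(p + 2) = p^3 + 2*p^2 - p - 2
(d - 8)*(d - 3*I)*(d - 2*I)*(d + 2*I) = d^4 - 8*d^3 - 3*I*d^3 + 4*d^2 + 24*I*d^2 - 32*d - 12*I*d + 96*I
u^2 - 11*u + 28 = (u - 7)*(u - 4)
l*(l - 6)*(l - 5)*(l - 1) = l^4 - 12*l^3 + 41*l^2 - 30*l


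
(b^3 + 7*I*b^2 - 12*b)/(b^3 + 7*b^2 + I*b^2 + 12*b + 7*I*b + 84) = b*(b + 3*I)/(b^2 + b*(7 - 3*I) - 21*I)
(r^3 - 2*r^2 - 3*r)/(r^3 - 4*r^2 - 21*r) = (-r^2 + 2*r + 3)/(-r^2 + 4*r + 21)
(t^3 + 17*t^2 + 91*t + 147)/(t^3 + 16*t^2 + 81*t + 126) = (t + 7)/(t + 6)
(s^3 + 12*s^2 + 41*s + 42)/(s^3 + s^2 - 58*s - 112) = (s + 3)/(s - 8)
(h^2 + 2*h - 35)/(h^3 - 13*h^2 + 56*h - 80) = (h + 7)/(h^2 - 8*h + 16)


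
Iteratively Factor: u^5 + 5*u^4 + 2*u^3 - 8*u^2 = (u - 1)*(u^4 + 6*u^3 + 8*u^2) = u*(u - 1)*(u^3 + 6*u^2 + 8*u) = u^2*(u - 1)*(u^2 + 6*u + 8) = u^2*(u - 1)*(u + 2)*(u + 4)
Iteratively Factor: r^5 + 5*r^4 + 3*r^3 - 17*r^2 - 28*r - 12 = (r + 2)*(r^4 + 3*r^3 - 3*r^2 - 11*r - 6) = (r - 2)*(r + 2)*(r^3 + 5*r^2 + 7*r + 3) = (r - 2)*(r + 1)*(r + 2)*(r^2 + 4*r + 3) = (r - 2)*(r + 1)^2*(r + 2)*(r + 3)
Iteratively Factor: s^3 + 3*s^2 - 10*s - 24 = (s + 2)*(s^2 + s - 12) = (s - 3)*(s + 2)*(s + 4)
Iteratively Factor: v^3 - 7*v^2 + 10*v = (v - 2)*(v^2 - 5*v) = (v - 5)*(v - 2)*(v)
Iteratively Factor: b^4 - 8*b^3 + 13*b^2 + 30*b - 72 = (b - 3)*(b^3 - 5*b^2 - 2*b + 24) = (b - 3)*(b + 2)*(b^2 - 7*b + 12) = (b - 4)*(b - 3)*(b + 2)*(b - 3)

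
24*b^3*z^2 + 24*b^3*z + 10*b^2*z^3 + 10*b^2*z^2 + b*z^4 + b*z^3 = z*(4*b + z)*(6*b + z)*(b*z + b)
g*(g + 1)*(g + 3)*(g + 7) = g^4 + 11*g^3 + 31*g^2 + 21*g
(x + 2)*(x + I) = x^2 + 2*x + I*x + 2*I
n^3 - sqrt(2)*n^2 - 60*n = n*(n - 6*sqrt(2))*(n + 5*sqrt(2))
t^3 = t^3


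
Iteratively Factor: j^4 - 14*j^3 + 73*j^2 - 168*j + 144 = (j - 4)*(j^3 - 10*j^2 + 33*j - 36) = (j - 4)*(j - 3)*(j^2 - 7*j + 12) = (j - 4)^2*(j - 3)*(j - 3)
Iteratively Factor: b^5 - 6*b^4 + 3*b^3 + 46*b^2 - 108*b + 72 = (b - 2)*(b^4 - 4*b^3 - 5*b^2 + 36*b - 36) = (b - 3)*(b - 2)*(b^3 - b^2 - 8*b + 12) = (b - 3)*(b - 2)*(b + 3)*(b^2 - 4*b + 4) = (b - 3)*(b - 2)^2*(b + 3)*(b - 2)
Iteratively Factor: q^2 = (q)*(q)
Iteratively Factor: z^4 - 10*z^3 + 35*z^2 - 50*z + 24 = (z - 3)*(z^3 - 7*z^2 + 14*z - 8) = (z - 3)*(z - 2)*(z^2 - 5*z + 4) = (z - 4)*(z - 3)*(z - 2)*(z - 1)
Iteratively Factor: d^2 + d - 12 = (d + 4)*(d - 3)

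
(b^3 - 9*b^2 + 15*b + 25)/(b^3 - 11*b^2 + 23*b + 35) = (b - 5)/(b - 7)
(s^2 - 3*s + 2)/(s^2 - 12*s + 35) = (s^2 - 3*s + 2)/(s^2 - 12*s + 35)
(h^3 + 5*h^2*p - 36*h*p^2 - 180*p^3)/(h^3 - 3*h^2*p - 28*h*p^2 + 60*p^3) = (-h - 6*p)/(-h + 2*p)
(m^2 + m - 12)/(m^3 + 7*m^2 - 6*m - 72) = 1/(m + 6)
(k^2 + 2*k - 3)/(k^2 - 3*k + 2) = (k + 3)/(k - 2)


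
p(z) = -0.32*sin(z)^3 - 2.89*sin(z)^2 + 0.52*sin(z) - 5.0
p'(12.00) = 2.82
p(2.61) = -5.52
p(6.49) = -5.02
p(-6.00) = -5.09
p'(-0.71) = 2.94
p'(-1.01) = 2.51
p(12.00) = -6.06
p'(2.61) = 2.29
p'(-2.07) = -2.32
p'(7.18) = -2.86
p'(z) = -0.96*sin(z)^2*cos(z) - 5.78*sin(z)*cos(z) + 0.52*cos(z)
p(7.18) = -6.51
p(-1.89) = -7.83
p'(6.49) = -0.69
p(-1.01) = -7.32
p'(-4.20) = 2.57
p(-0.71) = -6.48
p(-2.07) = -7.47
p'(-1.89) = -1.61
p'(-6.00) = -1.12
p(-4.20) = -6.95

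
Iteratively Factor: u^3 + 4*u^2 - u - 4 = (u - 1)*(u^2 + 5*u + 4) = (u - 1)*(u + 4)*(u + 1)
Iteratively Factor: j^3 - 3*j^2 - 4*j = (j + 1)*(j^2 - 4*j) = j*(j + 1)*(j - 4)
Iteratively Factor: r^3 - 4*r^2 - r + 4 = (r - 4)*(r^2 - 1) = (r - 4)*(r + 1)*(r - 1)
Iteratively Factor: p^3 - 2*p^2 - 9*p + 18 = (p - 2)*(p^2 - 9) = (p - 3)*(p - 2)*(p + 3)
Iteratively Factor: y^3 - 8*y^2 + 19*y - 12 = (y - 1)*(y^2 - 7*y + 12) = (y - 4)*(y - 1)*(y - 3)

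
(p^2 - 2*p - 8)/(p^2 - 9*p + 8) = (p^2 - 2*p - 8)/(p^2 - 9*p + 8)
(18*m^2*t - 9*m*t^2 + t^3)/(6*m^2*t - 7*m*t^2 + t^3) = (-3*m + t)/(-m + t)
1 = 1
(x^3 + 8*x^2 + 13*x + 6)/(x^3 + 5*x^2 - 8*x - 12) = (x + 1)/(x - 2)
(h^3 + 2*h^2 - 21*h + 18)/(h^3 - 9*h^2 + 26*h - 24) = (h^2 + 5*h - 6)/(h^2 - 6*h + 8)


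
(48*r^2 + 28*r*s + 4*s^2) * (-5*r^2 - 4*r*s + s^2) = -240*r^4 - 332*r^3*s - 84*r^2*s^2 + 12*r*s^3 + 4*s^4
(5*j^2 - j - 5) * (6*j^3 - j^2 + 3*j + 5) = 30*j^5 - 11*j^4 - 14*j^3 + 27*j^2 - 20*j - 25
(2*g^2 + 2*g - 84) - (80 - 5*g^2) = 7*g^2 + 2*g - 164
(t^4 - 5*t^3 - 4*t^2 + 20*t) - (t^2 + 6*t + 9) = t^4 - 5*t^3 - 5*t^2 + 14*t - 9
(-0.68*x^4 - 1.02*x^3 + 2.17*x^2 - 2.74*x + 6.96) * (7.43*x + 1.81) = -5.0524*x^5 - 8.8094*x^4 + 14.2769*x^3 - 16.4305*x^2 + 46.7534*x + 12.5976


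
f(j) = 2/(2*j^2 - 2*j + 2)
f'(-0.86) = 0.40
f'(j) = 2*(2 - 4*j)/(2*j^2 - 2*j + 2)^2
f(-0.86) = 0.38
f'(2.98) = -0.10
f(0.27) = 1.25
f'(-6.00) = 0.01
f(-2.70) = 0.09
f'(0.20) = 0.85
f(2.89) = 0.15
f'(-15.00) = 0.00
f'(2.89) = -0.11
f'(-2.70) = 0.05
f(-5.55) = 0.03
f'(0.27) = 0.71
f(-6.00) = 0.02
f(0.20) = 1.19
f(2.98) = 0.14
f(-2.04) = 0.14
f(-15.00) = 0.00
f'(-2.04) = 0.10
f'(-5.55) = 0.01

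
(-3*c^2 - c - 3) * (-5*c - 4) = 15*c^3 + 17*c^2 + 19*c + 12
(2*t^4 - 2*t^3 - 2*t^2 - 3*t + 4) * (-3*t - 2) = -6*t^5 + 2*t^4 + 10*t^3 + 13*t^2 - 6*t - 8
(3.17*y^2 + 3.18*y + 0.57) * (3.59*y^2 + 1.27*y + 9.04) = 11.3803*y^4 + 15.4421*y^3 + 34.7417*y^2 + 29.4711*y + 5.1528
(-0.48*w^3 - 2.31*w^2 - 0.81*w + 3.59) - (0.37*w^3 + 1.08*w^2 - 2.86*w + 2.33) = -0.85*w^3 - 3.39*w^2 + 2.05*w + 1.26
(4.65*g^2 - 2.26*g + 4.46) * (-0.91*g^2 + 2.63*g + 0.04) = -4.2315*g^4 + 14.2861*g^3 - 9.8164*g^2 + 11.6394*g + 0.1784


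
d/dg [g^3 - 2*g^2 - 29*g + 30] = 3*g^2 - 4*g - 29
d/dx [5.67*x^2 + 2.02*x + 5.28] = 11.34*x + 2.02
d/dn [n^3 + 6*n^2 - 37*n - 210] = 3*n^2 + 12*n - 37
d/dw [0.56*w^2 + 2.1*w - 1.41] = 1.12*w + 2.1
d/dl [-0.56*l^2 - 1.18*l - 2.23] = -1.12*l - 1.18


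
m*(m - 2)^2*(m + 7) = m^4 + 3*m^3 - 24*m^2 + 28*m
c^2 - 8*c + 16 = (c - 4)^2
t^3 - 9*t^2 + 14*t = t*(t - 7)*(t - 2)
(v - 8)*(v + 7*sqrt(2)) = v^2 - 8*v + 7*sqrt(2)*v - 56*sqrt(2)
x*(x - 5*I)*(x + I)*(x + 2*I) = x^4 - 2*I*x^3 + 13*x^2 + 10*I*x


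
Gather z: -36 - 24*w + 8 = -24*w - 28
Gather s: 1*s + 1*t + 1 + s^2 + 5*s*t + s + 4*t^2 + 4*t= s^2 + s*(5*t + 2) + 4*t^2 + 5*t + 1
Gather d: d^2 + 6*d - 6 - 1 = d^2 + 6*d - 7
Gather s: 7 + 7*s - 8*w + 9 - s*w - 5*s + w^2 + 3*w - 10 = s*(2 - w) + w^2 - 5*w + 6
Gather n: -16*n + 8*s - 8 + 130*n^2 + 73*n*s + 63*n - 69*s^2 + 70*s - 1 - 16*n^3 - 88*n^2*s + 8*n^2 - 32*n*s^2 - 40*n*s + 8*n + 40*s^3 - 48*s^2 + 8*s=-16*n^3 + n^2*(138 - 88*s) + n*(-32*s^2 + 33*s + 55) + 40*s^3 - 117*s^2 + 86*s - 9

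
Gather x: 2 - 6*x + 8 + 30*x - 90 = 24*x - 80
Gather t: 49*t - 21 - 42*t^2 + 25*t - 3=-42*t^2 + 74*t - 24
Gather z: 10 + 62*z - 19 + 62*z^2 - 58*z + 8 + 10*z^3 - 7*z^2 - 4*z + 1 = 10*z^3 + 55*z^2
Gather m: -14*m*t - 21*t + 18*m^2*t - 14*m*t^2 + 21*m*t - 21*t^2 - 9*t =18*m^2*t + m*(-14*t^2 + 7*t) - 21*t^2 - 30*t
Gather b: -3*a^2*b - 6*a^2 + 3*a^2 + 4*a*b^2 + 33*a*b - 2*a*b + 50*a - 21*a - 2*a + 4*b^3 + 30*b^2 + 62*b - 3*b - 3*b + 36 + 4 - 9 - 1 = -3*a^2 + 27*a + 4*b^3 + b^2*(4*a + 30) + b*(-3*a^2 + 31*a + 56) + 30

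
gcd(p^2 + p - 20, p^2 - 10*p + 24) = p - 4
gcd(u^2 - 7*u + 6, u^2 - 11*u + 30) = u - 6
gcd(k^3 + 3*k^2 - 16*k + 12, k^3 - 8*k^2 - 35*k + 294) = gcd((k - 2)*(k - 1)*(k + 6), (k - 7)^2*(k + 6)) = k + 6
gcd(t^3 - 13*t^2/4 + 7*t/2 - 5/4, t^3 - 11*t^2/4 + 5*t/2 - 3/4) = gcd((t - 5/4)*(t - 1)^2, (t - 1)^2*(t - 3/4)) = t^2 - 2*t + 1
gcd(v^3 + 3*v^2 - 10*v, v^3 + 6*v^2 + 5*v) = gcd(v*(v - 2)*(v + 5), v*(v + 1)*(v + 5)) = v^2 + 5*v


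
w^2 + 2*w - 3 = (w - 1)*(w + 3)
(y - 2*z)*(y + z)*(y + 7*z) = y^3 + 6*y^2*z - 9*y*z^2 - 14*z^3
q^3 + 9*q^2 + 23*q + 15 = (q + 1)*(q + 3)*(q + 5)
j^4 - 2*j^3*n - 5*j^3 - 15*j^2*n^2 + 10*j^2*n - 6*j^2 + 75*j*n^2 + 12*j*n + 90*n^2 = (j - 6)*(j + 1)*(j - 5*n)*(j + 3*n)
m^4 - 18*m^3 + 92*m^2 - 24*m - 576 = (m - 8)*(m - 6)^2*(m + 2)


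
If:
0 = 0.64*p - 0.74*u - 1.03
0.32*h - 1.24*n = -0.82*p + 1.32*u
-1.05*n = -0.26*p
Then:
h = 2.2715587797619*u - 2.57978980654762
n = 0.286309523809524*u + 0.398511904761905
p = 1.15625*u + 1.609375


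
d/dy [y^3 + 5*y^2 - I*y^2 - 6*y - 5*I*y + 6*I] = 3*y^2 + 2*y*(5 - I) - 6 - 5*I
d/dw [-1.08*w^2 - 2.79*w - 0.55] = -2.16*w - 2.79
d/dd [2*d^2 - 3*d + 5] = 4*d - 3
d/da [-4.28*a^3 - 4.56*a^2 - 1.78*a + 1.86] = -12.84*a^2 - 9.12*a - 1.78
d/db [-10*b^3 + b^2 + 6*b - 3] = -30*b^2 + 2*b + 6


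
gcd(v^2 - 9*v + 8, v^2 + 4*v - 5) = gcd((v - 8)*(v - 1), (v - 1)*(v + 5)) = v - 1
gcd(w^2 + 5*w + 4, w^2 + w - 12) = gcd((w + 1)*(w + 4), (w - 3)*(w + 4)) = w + 4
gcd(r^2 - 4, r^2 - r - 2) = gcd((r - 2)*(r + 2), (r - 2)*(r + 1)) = r - 2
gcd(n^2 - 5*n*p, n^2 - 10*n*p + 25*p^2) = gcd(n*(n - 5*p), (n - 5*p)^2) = -n + 5*p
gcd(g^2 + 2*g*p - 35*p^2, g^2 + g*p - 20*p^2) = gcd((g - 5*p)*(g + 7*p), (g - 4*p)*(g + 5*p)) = 1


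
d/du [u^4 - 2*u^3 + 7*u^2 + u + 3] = 4*u^3 - 6*u^2 + 14*u + 1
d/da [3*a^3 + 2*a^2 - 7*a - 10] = 9*a^2 + 4*a - 7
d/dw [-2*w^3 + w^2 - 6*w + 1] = -6*w^2 + 2*w - 6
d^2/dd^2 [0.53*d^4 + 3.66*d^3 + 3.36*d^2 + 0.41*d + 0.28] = 6.36*d^2 + 21.96*d + 6.72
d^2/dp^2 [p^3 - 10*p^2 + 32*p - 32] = 6*p - 20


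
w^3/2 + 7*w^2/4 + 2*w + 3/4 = (w/2 + 1/2)*(w + 1)*(w + 3/2)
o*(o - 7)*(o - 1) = o^3 - 8*o^2 + 7*o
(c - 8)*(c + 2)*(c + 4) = c^3 - 2*c^2 - 40*c - 64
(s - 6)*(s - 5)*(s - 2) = s^3 - 13*s^2 + 52*s - 60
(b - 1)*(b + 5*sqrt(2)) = b^2 - b + 5*sqrt(2)*b - 5*sqrt(2)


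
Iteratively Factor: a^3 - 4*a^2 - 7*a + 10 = (a - 5)*(a^2 + a - 2) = (a - 5)*(a - 1)*(a + 2)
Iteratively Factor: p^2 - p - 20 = (p + 4)*(p - 5)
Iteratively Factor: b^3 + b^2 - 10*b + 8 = (b + 4)*(b^2 - 3*b + 2) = (b - 2)*(b + 4)*(b - 1)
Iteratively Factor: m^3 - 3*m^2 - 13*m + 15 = (m - 1)*(m^2 - 2*m - 15) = (m - 5)*(m - 1)*(m + 3)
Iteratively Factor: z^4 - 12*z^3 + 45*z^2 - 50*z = (z - 5)*(z^3 - 7*z^2 + 10*z) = (z - 5)*(z - 2)*(z^2 - 5*z) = (z - 5)^2*(z - 2)*(z)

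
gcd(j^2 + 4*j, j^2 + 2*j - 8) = j + 4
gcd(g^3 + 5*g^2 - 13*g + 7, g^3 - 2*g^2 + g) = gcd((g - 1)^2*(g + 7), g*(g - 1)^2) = g^2 - 2*g + 1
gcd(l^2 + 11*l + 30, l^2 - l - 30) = l + 5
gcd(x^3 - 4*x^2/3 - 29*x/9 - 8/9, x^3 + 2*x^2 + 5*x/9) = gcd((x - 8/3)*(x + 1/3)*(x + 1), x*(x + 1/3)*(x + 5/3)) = x + 1/3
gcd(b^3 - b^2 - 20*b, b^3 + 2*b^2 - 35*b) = b^2 - 5*b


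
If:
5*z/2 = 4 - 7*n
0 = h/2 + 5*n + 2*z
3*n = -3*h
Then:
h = -32/11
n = 32/11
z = -72/11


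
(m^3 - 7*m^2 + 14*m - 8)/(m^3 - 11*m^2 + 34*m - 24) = (m - 2)/(m - 6)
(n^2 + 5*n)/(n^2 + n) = (n + 5)/(n + 1)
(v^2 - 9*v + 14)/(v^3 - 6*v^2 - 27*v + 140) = (v - 2)/(v^2 + v - 20)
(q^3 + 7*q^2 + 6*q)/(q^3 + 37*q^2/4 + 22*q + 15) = 4*q*(q + 1)/(4*q^2 + 13*q + 10)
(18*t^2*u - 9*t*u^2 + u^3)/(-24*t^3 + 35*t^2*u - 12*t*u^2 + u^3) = u*(-6*t + u)/(8*t^2 - 9*t*u + u^2)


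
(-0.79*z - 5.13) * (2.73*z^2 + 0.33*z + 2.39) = -2.1567*z^3 - 14.2656*z^2 - 3.581*z - 12.2607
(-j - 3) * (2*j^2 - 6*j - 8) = -2*j^3 + 26*j + 24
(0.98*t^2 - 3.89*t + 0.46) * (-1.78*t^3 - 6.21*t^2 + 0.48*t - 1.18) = -1.7444*t^5 + 0.8384*t^4 + 23.8085*t^3 - 5.8802*t^2 + 4.811*t - 0.5428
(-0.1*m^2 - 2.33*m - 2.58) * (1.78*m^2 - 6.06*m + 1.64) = -0.178*m^4 - 3.5414*m^3 + 9.3634*m^2 + 11.8136*m - 4.2312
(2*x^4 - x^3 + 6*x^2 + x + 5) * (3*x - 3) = 6*x^5 - 9*x^4 + 21*x^3 - 15*x^2 + 12*x - 15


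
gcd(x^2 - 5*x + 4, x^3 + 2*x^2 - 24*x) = x - 4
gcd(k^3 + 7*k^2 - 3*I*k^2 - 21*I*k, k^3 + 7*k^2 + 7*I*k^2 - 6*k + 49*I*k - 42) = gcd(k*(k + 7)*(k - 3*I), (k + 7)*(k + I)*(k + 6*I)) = k + 7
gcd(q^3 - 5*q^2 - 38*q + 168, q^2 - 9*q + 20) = q - 4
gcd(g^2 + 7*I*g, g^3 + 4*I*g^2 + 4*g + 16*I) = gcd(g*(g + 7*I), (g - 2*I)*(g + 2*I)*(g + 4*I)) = 1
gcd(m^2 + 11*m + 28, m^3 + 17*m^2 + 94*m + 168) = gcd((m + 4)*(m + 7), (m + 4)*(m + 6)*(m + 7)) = m^2 + 11*m + 28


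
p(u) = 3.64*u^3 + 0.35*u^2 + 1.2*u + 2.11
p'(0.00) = 1.20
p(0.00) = 2.11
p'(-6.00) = 390.12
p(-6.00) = -778.73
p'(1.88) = 41.11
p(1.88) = 29.79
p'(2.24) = 57.56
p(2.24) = 47.47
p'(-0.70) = 6.06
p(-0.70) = 0.19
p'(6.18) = 422.59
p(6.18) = 882.04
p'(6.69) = 494.62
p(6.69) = 1115.69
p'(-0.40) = 2.67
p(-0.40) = 1.45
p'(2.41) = 66.31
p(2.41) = 57.99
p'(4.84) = 260.40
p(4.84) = 428.82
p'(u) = 10.92*u^2 + 0.7*u + 1.2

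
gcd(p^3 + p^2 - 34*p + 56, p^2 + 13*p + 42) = p + 7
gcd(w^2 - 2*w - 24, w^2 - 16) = w + 4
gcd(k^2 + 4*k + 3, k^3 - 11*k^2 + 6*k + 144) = k + 3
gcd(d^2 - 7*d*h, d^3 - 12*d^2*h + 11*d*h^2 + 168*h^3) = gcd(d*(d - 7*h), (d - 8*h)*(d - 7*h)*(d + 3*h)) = d - 7*h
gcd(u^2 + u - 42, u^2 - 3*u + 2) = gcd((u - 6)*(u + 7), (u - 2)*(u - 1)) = 1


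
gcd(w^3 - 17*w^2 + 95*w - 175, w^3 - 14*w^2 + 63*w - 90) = w - 5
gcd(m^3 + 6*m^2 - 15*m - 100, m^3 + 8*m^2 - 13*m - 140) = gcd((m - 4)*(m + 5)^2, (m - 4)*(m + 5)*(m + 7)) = m^2 + m - 20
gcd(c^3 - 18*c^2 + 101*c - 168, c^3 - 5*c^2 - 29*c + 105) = c^2 - 10*c + 21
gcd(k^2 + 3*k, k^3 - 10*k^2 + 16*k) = k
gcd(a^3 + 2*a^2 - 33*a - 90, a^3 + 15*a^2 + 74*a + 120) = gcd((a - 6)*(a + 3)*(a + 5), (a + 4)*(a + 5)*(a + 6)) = a + 5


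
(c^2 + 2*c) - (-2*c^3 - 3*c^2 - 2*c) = 2*c^3 + 4*c^2 + 4*c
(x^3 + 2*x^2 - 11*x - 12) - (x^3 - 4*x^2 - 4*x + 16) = 6*x^2 - 7*x - 28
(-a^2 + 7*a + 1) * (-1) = a^2 - 7*a - 1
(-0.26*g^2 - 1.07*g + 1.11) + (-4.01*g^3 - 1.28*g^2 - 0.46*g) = -4.01*g^3 - 1.54*g^2 - 1.53*g + 1.11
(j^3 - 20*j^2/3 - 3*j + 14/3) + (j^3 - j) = 2*j^3 - 20*j^2/3 - 4*j + 14/3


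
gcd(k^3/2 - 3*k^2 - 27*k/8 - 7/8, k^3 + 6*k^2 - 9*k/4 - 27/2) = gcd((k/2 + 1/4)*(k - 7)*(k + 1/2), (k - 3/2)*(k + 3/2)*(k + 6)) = 1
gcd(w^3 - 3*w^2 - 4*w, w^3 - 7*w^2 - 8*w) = w^2 + w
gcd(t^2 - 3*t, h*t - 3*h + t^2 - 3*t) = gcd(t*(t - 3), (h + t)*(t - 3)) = t - 3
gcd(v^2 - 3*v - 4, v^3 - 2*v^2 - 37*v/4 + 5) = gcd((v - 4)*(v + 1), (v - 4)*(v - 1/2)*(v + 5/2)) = v - 4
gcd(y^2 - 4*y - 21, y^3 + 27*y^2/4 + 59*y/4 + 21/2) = y + 3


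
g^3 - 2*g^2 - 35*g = g*(g - 7)*(g + 5)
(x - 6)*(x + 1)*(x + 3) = x^3 - 2*x^2 - 21*x - 18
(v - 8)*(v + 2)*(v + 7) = v^3 + v^2 - 58*v - 112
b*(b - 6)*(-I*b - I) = -I*b^3 + 5*I*b^2 + 6*I*b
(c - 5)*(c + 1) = c^2 - 4*c - 5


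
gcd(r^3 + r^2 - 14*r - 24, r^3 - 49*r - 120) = r + 3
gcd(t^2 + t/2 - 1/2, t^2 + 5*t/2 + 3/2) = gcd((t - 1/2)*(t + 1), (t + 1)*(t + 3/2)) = t + 1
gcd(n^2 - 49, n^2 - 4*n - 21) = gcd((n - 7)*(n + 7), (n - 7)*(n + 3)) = n - 7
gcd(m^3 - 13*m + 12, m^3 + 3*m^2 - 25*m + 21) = m^2 - 4*m + 3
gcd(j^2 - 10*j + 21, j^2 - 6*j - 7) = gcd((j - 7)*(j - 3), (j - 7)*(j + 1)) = j - 7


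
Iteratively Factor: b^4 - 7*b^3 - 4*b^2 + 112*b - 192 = (b - 4)*(b^3 - 3*b^2 - 16*b + 48) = (b - 4)*(b + 4)*(b^2 - 7*b + 12) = (b - 4)*(b - 3)*(b + 4)*(b - 4)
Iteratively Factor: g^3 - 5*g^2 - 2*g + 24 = (g + 2)*(g^2 - 7*g + 12) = (g - 3)*(g + 2)*(g - 4)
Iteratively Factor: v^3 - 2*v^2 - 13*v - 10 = (v - 5)*(v^2 + 3*v + 2) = (v - 5)*(v + 2)*(v + 1)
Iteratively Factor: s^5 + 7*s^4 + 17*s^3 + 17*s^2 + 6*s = (s + 2)*(s^4 + 5*s^3 + 7*s^2 + 3*s) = s*(s + 2)*(s^3 + 5*s^2 + 7*s + 3) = s*(s + 1)*(s + 2)*(s^2 + 4*s + 3) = s*(s + 1)*(s + 2)*(s + 3)*(s + 1)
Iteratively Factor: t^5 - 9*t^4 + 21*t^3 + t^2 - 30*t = (t - 2)*(t^4 - 7*t^3 + 7*t^2 + 15*t) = (t - 2)*(t + 1)*(t^3 - 8*t^2 + 15*t) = (t - 5)*(t - 2)*(t + 1)*(t^2 - 3*t) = t*(t - 5)*(t - 2)*(t + 1)*(t - 3)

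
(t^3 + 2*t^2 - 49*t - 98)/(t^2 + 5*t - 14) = (t^2 - 5*t - 14)/(t - 2)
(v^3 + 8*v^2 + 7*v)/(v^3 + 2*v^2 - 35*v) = (v + 1)/(v - 5)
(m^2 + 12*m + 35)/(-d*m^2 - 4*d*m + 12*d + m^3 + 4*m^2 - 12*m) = (-m^2 - 12*m - 35)/(d*m^2 + 4*d*m - 12*d - m^3 - 4*m^2 + 12*m)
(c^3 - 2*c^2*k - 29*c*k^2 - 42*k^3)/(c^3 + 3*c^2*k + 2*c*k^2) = (c^2 - 4*c*k - 21*k^2)/(c*(c + k))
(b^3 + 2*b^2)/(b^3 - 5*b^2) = (b + 2)/(b - 5)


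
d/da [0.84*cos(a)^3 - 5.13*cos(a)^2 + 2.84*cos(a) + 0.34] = (-2.52*cos(a)^2 + 10.26*cos(a) - 2.84)*sin(a)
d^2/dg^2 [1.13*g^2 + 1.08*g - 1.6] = 2.26000000000000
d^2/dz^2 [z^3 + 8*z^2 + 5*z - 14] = 6*z + 16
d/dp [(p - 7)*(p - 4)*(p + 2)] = 3*p^2 - 18*p + 6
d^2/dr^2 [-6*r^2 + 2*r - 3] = -12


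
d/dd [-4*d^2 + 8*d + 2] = 8 - 8*d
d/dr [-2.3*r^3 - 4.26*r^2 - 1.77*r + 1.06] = -6.9*r^2 - 8.52*r - 1.77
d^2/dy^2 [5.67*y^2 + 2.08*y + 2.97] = 11.3400000000000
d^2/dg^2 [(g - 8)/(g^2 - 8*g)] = 2/g^3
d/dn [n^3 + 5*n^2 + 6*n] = 3*n^2 + 10*n + 6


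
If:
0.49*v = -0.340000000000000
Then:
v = -0.69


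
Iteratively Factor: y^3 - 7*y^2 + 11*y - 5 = (y - 1)*(y^2 - 6*y + 5) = (y - 1)^2*(y - 5)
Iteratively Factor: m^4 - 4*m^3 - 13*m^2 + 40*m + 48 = (m - 4)*(m^3 - 13*m - 12) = (m - 4)*(m + 1)*(m^2 - m - 12) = (m - 4)^2*(m + 1)*(m + 3)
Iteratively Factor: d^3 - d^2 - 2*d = (d + 1)*(d^2 - 2*d) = d*(d + 1)*(d - 2)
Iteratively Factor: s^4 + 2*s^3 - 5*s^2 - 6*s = (s - 2)*(s^3 + 4*s^2 + 3*s) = (s - 2)*(s + 3)*(s^2 + s) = (s - 2)*(s + 1)*(s + 3)*(s)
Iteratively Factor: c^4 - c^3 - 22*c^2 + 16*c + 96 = (c - 4)*(c^3 + 3*c^2 - 10*c - 24) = (c - 4)*(c + 4)*(c^2 - c - 6) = (c - 4)*(c - 3)*(c + 4)*(c + 2)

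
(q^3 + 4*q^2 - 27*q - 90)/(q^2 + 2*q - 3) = (q^2 + q - 30)/(q - 1)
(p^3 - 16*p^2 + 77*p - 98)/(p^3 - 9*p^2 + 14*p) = (p - 7)/p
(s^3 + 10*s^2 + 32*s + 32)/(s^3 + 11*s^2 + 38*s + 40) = (s + 4)/(s + 5)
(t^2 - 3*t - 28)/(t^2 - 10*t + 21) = (t + 4)/(t - 3)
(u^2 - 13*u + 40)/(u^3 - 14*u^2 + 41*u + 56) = (u - 5)/(u^2 - 6*u - 7)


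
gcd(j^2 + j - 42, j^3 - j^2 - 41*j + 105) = j + 7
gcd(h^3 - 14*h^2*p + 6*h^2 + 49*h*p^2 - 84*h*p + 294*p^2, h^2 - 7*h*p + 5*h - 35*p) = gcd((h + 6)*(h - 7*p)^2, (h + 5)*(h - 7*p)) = -h + 7*p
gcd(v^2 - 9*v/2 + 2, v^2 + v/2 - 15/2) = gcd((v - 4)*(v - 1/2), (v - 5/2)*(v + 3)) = 1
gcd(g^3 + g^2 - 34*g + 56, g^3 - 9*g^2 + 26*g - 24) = g^2 - 6*g + 8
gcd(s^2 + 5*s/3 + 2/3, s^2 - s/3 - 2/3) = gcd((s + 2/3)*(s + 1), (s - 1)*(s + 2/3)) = s + 2/3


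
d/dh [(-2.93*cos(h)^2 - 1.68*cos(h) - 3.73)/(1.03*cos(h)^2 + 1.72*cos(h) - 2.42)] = (3.3092*cos(h)^2 - 21.865*cos(h) - 10.4812)*sin(h)/(1.0609*cos(h)^4 + 3.5432*cos(h)^3 - 2.0268*cos(h)^2 - 8.3248*cos(h) + 5.8564)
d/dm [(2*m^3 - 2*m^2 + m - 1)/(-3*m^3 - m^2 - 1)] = (-8*m^4 + 6*m^3 - 14*m^2 + 2*m - 1)/(9*m^6 + 6*m^5 + m^4 + 6*m^3 + 2*m^2 + 1)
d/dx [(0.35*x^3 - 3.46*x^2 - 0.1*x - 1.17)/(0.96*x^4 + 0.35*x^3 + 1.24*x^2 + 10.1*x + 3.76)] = (-0.336*x^6 + 6.6432*x^5 + 1.933*x^4 + 11.6328*x^3 - 29.6455*x^2 - 23.1176*x + 11.441)/(0.9216*x^8 + 0.672*x^7 + 2.5033*x^6 + 20.26*x^5 + 15.8268*x^4 + 27.68*x^3 + 111.3348*x^2 + 75.952*x + 14.1376)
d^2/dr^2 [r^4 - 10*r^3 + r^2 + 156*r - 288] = 12*r^2 - 60*r + 2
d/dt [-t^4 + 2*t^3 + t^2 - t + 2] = -4*t^3 + 6*t^2 + 2*t - 1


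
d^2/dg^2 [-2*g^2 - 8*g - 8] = -4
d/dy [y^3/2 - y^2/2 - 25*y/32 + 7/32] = 3*y^2/2 - y - 25/32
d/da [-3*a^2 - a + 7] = -6*a - 1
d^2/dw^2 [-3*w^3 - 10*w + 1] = -18*w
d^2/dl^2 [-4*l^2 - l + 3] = -8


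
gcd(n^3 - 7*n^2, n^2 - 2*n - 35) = n - 7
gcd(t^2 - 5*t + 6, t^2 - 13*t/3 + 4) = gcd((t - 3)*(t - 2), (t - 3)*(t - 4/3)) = t - 3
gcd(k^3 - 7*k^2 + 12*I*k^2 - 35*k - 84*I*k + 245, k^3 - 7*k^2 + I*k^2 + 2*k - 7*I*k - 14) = k - 7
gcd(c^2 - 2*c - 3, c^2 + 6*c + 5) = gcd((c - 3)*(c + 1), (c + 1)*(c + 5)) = c + 1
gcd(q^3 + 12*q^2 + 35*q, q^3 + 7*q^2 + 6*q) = q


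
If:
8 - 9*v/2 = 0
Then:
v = 16/9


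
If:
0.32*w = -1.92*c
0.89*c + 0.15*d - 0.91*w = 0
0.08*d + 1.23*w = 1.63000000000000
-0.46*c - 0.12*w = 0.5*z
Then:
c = -0.15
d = 6.41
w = 0.91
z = -0.08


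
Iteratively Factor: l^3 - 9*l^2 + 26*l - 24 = (l - 4)*(l^2 - 5*l + 6) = (l - 4)*(l - 3)*(l - 2)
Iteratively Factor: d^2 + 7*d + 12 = (d + 4)*(d + 3)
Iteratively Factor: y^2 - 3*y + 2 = (y - 1)*(y - 2)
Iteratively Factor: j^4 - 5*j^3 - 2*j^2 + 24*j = (j - 3)*(j^3 - 2*j^2 - 8*j) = (j - 3)*(j + 2)*(j^2 - 4*j) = j*(j - 3)*(j + 2)*(j - 4)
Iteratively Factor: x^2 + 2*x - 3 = (x - 1)*(x + 3)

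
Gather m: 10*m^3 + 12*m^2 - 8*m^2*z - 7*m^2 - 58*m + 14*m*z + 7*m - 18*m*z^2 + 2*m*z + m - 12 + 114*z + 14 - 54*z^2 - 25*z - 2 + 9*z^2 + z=10*m^3 + m^2*(5 - 8*z) + m*(-18*z^2 + 16*z - 50) - 45*z^2 + 90*z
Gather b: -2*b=-2*b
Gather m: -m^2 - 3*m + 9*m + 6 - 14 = -m^2 + 6*m - 8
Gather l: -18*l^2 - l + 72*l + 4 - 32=-18*l^2 + 71*l - 28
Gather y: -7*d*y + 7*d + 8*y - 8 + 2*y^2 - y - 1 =7*d + 2*y^2 + y*(7 - 7*d) - 9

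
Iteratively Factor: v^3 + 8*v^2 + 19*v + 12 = (v + 4)*(v^2 + 4*v + 3) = (v + 1)*(v + 4)*(v + 3)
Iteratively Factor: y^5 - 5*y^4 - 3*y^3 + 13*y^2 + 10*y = (y + 1)*(y^4 - 6*y^3 + 3*y^2 + 10*y) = (y + 1)^2*(y^3 - 7*y^2 + 10*y) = (y - 5)*(y + 1)^2*(y^2 - 2*y) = (y - 5)*(y - 2)*(y + 1)^2*(y)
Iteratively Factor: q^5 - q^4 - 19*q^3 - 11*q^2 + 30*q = (q + 2)*(q^4 - 3*q^3 - 13*q^2 + 15*q) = (q - 5)*(q + 2)*(q^3 + 2*q^2 - 3*q) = (q - 5)*(q - 1)*(q + 2)*(q^2 + 3*q) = q*(q - 5)*(q - 1)*(q + 2)*(q + 3)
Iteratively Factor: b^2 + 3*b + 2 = (b + 2)*(b + 1)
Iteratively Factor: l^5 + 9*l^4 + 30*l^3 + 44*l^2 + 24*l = (l)*(l^4 + 9*l^3 + 30*l^2 + 44*l + 24) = l*(l + 2)*(l^3 + 7*l^2 + 16*l + 12) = l*(l + 2)^2*(l^2 + 5*l + 6) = l*(l + 2)^2*(l + 3)*(l + 2)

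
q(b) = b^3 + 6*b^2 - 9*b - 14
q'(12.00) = 567.00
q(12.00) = 2470.00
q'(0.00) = -9.00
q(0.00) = -14.00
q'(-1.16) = -18.88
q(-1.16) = 2.95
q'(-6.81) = 48.41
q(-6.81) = 9.73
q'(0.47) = -2.70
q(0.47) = -16.80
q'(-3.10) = -17.37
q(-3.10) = 41.77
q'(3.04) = 55.20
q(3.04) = 42.18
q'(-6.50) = 39.75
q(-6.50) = 23.38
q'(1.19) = 9.53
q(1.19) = -14.53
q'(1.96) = 26.04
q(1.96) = -1.06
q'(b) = 3*b^2 + 12*b - 9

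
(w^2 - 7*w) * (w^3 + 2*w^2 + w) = w^5 - 5*w^4 - 13*w^3 - 7*w^2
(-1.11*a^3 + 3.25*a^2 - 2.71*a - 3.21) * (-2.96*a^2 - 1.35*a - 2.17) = 3.2856*a^5 - 8.1215*a^4 + 6.0428*a^3 + 6.1076*a^2 + 10.2142*a + 6.9657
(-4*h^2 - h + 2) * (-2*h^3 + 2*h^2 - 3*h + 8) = 8*h^5 - 6*h^4 + 6*h^3 - 25*h^2 - 14*h + 16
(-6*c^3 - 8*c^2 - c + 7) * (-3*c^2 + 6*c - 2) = 18*c^5 - 12*c^4 - 33*c^3 - 11*c^2 + 44*c - 14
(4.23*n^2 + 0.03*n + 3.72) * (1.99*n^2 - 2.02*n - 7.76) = 8.4177*n^4 - 8.4849*n^3 - 25.4826*n^2 - 7.7472*n - 28.8672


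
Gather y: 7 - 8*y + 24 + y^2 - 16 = y^2 - 8*y + 15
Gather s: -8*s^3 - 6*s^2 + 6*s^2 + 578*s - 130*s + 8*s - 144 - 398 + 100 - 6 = -8*s^3 + 456*s - 448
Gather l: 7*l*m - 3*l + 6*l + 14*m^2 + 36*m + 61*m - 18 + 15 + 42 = l*(7*m + 3) + 14*m^2 + 97*m + 39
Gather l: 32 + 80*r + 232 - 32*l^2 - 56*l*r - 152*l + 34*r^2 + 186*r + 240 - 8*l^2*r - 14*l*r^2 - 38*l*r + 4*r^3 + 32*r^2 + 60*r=l^2*(-8*r - 32) + l*(-14*r^2 - 94*r - 152) + 4*r^3 + 66*r^2 + 326*r + 504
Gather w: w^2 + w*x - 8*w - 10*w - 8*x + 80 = w^2 + w*(x - 18) - 8*x + 80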